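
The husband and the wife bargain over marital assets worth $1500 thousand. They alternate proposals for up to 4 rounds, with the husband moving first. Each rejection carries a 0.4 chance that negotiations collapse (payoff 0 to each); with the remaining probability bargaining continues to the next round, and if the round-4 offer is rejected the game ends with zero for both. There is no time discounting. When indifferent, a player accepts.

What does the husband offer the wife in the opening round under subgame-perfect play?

684

By backward induction:
Round 4 (the wife proposes): the husband will accept anything ≥ 0, so the wife offers 0 and keeps 1500.
Round 3 (the husband proposes): rejecting gives the wife an expected 0.6 × 1500 = 900; the husband offers that and keeps 600.
Round 2 (the wife proposes): rejecting gives the husband an expected 0.6 × 600 = 360, so the wife offers 360, keeping 1140.
Round 1 (the husband proposes): rejecting gives the wife an expected 0.6 × 1140 = 684. The husband offers 684 and keeps 1500 − 684 = 816.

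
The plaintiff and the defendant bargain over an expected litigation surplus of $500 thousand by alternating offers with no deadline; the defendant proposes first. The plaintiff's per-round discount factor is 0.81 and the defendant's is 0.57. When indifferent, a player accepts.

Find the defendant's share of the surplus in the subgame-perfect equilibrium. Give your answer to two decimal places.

176.48

Let x be the defendant's share when the defendant proposes and y be the plaintiff's share when the plaintiff proposes.
The plaintiff accepts iff offered ≥ 0.81·y, so x = 500 − 0.81y. Symmetrically y = 500 − 0.57x.
Substituting: x = 500 − 0.81(500 − 0.57x), giving x(1 − 0.57·0.81) = 500(1 − 0.81).
So x = 500 × 0.19 / 0.5383 ≈ 176.4815, and the plaintiff receives 500 − x ≈ 323.5185.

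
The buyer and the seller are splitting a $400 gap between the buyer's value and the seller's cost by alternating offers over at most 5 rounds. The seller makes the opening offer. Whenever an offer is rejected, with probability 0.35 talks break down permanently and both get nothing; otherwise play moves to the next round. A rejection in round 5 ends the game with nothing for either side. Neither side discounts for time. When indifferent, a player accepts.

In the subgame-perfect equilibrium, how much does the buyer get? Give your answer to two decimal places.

129.45

Round 5 (the seller proposes): the buyer will accept anything ≥ 0, so the seller offers 0 and keeps 400.
Round 4 (the buyer proposes): rejecting gives the seller an expected 0.65 × 400 = 260. The buyer offers 260 and keeps 400 − 260 = 140.
Round 3 (the seller proposes): rejecting gives the buyer an expected 0.65 × 140 = 91, so the seller offers 91, keeping 309.
Round 2 (the buyer proposes): rejecting gives the seller an expected 0.65 × 309 = 200.85. The buyer offers 200.85 and keeps 400 − 200.85 = 199.15.
Round 1 (the seller proposes): rejecting gives the buyer an expected 0.65 × 199.15 = 129.4475; the seller offers that and keeps 270.5525.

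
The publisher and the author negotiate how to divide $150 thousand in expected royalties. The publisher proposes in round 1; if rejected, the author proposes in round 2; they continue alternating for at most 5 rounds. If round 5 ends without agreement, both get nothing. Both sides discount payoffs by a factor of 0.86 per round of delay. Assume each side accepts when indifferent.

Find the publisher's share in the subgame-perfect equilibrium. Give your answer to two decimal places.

118.58

By backward induction:
Round 5 (the publisher proposes): the author will accept anything ≥ 0, so the publisher offers 0 and keeps 150.
Round 4 (the author proposes): the publisher can get 150 next round, worth 0.86 × 150 = 129 now; the author offers that and keeps 21.
Round 3 (the publisher proposes): the author can get 21 next round, worth 0.86 × 21 = 18.06 now. The publisher offers 18.06 and keeps 150 − 18.06 = 131.94.
Round 2 (the author proposes): the publisher can get 131.94 next round, worth 0.86 × 131.94 = 113.4684 now. The author offers 113.4684 and keeps 150 − 113.4684 = 36.5316.
Round 1 (the publisher proposes): the author can get 36.5316 next round, worth 0.86 × 36.5316 = 31.417176 now, so the publisher offers 31.417176, keeping 118.582824.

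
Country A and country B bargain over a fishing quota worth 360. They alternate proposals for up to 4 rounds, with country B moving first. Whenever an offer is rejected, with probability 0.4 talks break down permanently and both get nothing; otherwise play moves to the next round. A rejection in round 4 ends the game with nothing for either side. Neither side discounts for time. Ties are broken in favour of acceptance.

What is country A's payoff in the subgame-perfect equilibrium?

164.16

By backward induction:
Round 4 (country A proposes): country B will accept anything ≥ 0, so country A offers 0 and keeps 360.
Round 3 (country B proposes): rejecting gives country A an expected 0.6 × 360 = 216, so country B offers 216, keeping 144.
Round 2 (country A proposes): rejecting gives country B an expected 0.6 × 144 = 86.4. Country A offers 86.4 and keeps 360 − 86.4 = 273.6.
Round 1 (country B proposes): rejecting gives country A an expected 0.6 × 273.6 = 164.16. Country B offers 164.16 and keeps 360 − 164.16 = 195.84.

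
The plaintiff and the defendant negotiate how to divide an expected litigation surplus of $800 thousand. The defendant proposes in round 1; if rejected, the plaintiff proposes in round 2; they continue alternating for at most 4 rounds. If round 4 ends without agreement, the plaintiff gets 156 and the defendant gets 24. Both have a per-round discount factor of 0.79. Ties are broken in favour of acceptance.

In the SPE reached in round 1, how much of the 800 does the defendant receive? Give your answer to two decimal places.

By backward induction:
Round 4 (the plaintiff proposes): the defendant gets 24 if talks fail, so the plaintiff offers 24 and keeps 776.
Round 3 (the defendant proposes): the plaintiff can get 776 next round, worth 0.79 × 776 = 613.04 now, so the defendant offers 613.04, keeping 186.96.
Round 2 (the plaintiff proposes): the defendant can get 186.96 next round, worth 0.79 × 186.96 = 147.6984 now. The plaintiff offers 147.6984 and keeps 800 − 147.6984 = 652.3016.
Round 1 (the defendant proposes): the plaintiff can get 652.3016 next round, worth 0.79 × 652.3016 = 515.318264 now, so the defendant offers 515.318264, keeping 284.681736.

284.68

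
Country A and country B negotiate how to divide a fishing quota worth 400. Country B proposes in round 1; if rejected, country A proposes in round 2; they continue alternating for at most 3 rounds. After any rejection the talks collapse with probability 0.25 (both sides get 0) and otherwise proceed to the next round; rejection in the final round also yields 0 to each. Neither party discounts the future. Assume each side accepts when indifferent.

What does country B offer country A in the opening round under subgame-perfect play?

75

By backward induction:
Round 3 (country B proposes): country A will accept anything ≥ 0, so country B offers 0 and keeps 400.
Round 2 (country A proposes): rejecting gives country B an expected 0.75 × 400 = 300, so country A offers 300, keeping 100.
Round 1 (country B proposes): rejecting gives country A an expected 0.75 × 100 = 75. Country B offers 75 and keeps 400 − 75 = 325.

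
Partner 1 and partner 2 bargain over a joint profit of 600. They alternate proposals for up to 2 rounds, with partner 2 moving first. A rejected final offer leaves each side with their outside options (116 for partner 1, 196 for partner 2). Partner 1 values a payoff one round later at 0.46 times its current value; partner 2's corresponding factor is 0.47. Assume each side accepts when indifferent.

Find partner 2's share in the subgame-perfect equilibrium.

Round 2 (partner 1 proposes): partner 2 gets 196 if talks fail, so partner 1 offers 196 and keeps 404.
Round 1 (partner 2 proposes): partner 1 can get 404 next round, worth 0.46 × 404 = 185.84 now, so partner 2 offers 185.84, keeping 414.16.

414.16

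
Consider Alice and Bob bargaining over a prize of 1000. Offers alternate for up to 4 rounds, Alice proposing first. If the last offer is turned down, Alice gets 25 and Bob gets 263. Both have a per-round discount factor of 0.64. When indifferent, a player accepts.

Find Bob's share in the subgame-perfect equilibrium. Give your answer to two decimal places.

485.99

Solve by backward induction from round 4.
Round 4 (Bob proposes): Alice gets 25 if talks fail, so Bob offers 25 and keeps 975.
Round 3 (Alice proposes): Bob can get 975 next round, worth 0.64 × 975 = 624 now, so Alice offers 624, keeping 376.
Round 2 (Bob proposes): Alice can get 376 next round, worth 0.64 × 376 = 240.64 now. Bob offers 240.64 and keeps 1000 − 240.64 = 759.36.
Round 1 (Alice proposes): Bob can get 759.36 next round, worth 0.64 × 759.36 = 485.9904 now; Alice offers that and keeps 514.0096.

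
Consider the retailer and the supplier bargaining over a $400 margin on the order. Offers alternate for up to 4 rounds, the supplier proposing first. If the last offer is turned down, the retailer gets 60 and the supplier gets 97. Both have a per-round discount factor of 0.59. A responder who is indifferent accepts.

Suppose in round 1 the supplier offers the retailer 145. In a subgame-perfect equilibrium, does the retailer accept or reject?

Round 4 (the retailer proposes): the supplier gets 97 if talks fail, so the retailer offers 97 and keeps 303.
Round 3 (the supplier proposes): the retailer can get 303 next round, worth 0.59 × 303 = 178.77 now, so the supplier offers 178.77, keeping 221.23.
Round 2 (the retailer proposes): the supplier can get 221.23 next round, worth 0.59 × 221.23 = 130.5257 now; the retailer offers that and keeps 269.4743.
So by rejecting in round 1, the retailer gets 269.4743 next round, worth 0.59 × 269.4743 = 158.989837 now.
Offer 145 < 158.989837, so the retailer rejects.

Reject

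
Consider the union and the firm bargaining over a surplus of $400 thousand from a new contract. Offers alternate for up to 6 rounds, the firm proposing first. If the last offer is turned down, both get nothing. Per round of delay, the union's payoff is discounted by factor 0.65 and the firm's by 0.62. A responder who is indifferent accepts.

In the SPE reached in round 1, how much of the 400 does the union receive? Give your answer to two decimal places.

180.84

Solve by backward induction from round 6.
Round 6 (the union proposes): the firm will accept anything ≥ 0, so the union offers 0 and keeps 400.
Round 5 (the firm proposes): the union can get 400 next round, worth 0.65 × 400 = 260 now, so the firm offers 260, keeping 140.
Round 4 (the union proposes): the firm can get 140 next round, worth 0.62 × 140 = 86.8 now; the union offers that and keeps 313.2.
Round 3 (the firm proposes): the union can get 313.2 next round, worth 0.65 × 313.2 = 203.58 now. The firm offers 203.58 and keeps 400 − 203.58 = 196.42.
Round 2 (the union proposes): the firm can get 196.42 next round, worth 0.62 × 196.42 = 121.7804 now; the union offers that and keeps 278.2196.
Round 1 (the firm proposes): the union can get 278.2196 next round, worth 0.65 × 278.2196 = 180.84274 now, so the firm offers 180.84274, keeping 219.15726.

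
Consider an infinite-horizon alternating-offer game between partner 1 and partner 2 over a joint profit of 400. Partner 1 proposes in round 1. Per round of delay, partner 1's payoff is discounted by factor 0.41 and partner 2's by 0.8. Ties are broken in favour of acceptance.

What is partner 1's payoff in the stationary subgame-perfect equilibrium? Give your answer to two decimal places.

119.05

When partner 1 proposes, partner 2 accepts any offer worth at least 0.8 times what partner 2 would get by proposing next round; and vice versa.
This gives x = 400 − 0.8y and y = 400 − 0.41x, where x and y are each side's share when it proposes.
Hence (1 − 0.8·0.41)x = 400(1 − 0.8), i.e. 0.672·x = 80.
x ≈ 119.0476; partner 2's share is 400 − x ≈ 280.9524.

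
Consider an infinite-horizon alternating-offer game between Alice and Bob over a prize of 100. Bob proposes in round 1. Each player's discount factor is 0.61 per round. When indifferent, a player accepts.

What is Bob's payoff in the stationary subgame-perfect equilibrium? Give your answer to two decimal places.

Let x be Bob's share when Bob proposes and y be Alice's share when Alice proposes.
Alice accepts iff offered ≥ 0.61·y, so x = 100 − 0.61y. Symmetrically y = 100 − 0.61x.
Substituting: x = 100 − 0.61(100 − 0.61x), giving x(1 − 0.61·0.61) = 100(1 − 0.61).
So x = 100 × 0.39 / 0.6279 ≈ 62.1118, and Alice receives 100 − x ≈ 37.8882.

62.11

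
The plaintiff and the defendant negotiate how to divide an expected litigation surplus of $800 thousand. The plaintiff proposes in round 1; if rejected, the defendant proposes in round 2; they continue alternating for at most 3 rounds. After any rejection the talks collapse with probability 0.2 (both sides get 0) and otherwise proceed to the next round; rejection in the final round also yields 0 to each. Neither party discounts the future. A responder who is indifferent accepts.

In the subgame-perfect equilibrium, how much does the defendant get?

128

By backward induction:
Round 3 (the plaintiff proposes): rejection yields 0 for the defendant; the plaintiff offers 0 and keeps 800.
Round 2 (the defendant proposes): rejecting gives the plaintiff an expected 0.8 × 800 = 640; the defendant offers that and keeps 160.
Round 1 (the plaintiff proposes): rejecting gives the defendant an expected 0.8 × 160 = 128, so the plaintiff offers 128, keeping 672.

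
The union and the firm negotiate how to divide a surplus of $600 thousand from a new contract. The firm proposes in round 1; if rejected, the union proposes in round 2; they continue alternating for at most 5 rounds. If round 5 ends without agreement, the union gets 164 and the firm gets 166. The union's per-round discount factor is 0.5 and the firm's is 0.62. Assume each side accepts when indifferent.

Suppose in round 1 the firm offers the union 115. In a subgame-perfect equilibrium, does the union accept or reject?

Reject

Round 5 (the firm proposes): the union gets 164 if talks fail, so the firm offers 164 and keeps 436.
Round 4 (the union proposes): the firm can get 436 next round, worth 0.62 × 436 = 270.32 now. The union offers 270.32 and keeps 600 − 270.32 = 329.68.
Round 3 (the firm proposes): the union can get 329.68 next round, worth 0.5 × 329.68 = 164.84 now. The firm offers 164.84 and keeps 600 − 164.84 = 435.16.
Round 2 (the union proposes): the firm can get 435.16 next round, worth 0.62 × 435.16 = 269.7992 now; the union offers that and keeps 330.2008.
So by rejecting in round 1, the union gets 330.2008 next round, worth 0.5 × 330.2008 = 165.1004 now.
Offer 115 < 165.1004, so the union rejects.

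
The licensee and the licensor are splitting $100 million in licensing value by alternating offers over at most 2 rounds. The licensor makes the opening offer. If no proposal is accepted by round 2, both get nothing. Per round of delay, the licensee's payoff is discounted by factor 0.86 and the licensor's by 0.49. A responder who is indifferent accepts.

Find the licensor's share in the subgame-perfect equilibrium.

By backward induction:
Round 2 (the licensee proposes): the licensor will accept anything ≥ 0, so the licensee offers 0 and keeps 100.
Round 1 (the licensor proposes): the licensee can get 100 next round, worth 0.86 × 100 = 86 now. The licensor offers 86 and keeps 100 − 86 = 14.

14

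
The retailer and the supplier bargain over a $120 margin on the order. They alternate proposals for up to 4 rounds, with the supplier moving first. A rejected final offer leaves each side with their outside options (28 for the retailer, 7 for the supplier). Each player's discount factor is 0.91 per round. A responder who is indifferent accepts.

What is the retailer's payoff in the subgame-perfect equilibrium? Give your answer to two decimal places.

94.98

Round 4 (the retailer proposes): the supplier gets 7 if talks fail, so the retailer offers 7 and keeps 113.
Round 3 (the supplier proposes): the retailer can get 113 next round, worth 0.91 × 113 = 102.83 now; the supplier offers that and keeps 17.17.
Round 2 (the retailer proposes): the supplier can get 17.17 next round, worth 0.91 × 17.17 = 15.6247 now; the retailer offers that and keeps 104.3753.
Round 1 (the supplier proposes): the retailer can get 104.3753 next round, worth 0.91 × 104.3753 = 94.981523 now, so the supplier offers 94.981523, keeping 25.018477.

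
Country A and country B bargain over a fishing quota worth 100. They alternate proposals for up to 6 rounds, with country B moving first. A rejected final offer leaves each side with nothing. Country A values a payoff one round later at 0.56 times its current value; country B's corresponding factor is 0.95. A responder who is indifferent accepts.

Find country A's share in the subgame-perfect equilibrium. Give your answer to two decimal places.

20.14

Round 6 (country A proposes): country B will accept anything ≥ 0, so country A offers 0 and keeps 100.
Round 5 (country B proposes): country A can get 100 next round, worth 0.56 × 100 = 56 now, so country B offers 56, keeping 44.
Round 4 (country A proposes): country B can get 44 next round, worth 0.95 × 44 = 41.8 now, so country A offers 41.8, keeping 58.2.
Round 3 (country B proposes): country A can get 58.2 next round, worth 0.56 × 58.2 = 32.592 now. Country B offers 32.592 and keeps 100 − 32.592 = 67.408.
Round 2 (country A proposes): country B can get 67.408 next round, worth 0.95 × 67.408 = 64.0376 now, so country A offers 64.0376, keeping 35.9624.
Round 1 (country B proposes): country A can get 35.9624 next round, worth 0.56 × 35.9624 = 20.138944 now. Country B offers 20.138944 and keeps 100 − 20.138944 = 79.861056.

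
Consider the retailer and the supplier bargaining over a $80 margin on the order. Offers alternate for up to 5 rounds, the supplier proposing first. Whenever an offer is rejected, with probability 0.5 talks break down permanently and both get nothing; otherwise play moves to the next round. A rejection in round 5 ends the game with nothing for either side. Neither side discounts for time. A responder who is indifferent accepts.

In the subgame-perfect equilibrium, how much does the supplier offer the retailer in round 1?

Round 5 (the supplier proposes): rejection yields 0 for the retailer; the supplier offers 0 and keeps 80.
Round 4 (the retailer proposes): rejecting gives the supplier an expected 0.5 × 80 = 40; the retailer offers that and keeps 40.
Round 3 (the supplier proposes): rejecting gives the retailer an expected 0.5 × 40 = 20. The supplier offers 20 and keeps 80 − 20 = 60.
Round 2 (the retailer proposes): rejecting gives the supplier an expected 0.5 × 60 = 30. The retailer offers 30 and keeps 80 − 30 = 50.
Round 1 (the supplier proposes): rejecting gives the retailer an expected 0.5 × 50 = 25. The supplier offers 25 and keeps 80 − 25 = 55.

25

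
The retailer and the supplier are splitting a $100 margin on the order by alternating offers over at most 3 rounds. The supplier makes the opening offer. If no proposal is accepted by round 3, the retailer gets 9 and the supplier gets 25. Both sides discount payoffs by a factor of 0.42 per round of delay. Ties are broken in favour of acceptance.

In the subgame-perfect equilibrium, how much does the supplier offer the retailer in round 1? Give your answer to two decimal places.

25.95

Round 3 (the supplier proposes): the retailer gets 9 if talks fail, so the supplier offers 9 and keeps 91.
Round 2 (the retailer proposes): the supplier can get 91 next round, worth 0.42 × 91 = 38.22 now; the retailer offers that and keeps 61.78.
Round 1 (the supplier proposes): the retailer can get 61.78 next round, worth 0.42 × 61.78 = 25.9476 now, so the supplier offers 25.9476, keeping 74.0524.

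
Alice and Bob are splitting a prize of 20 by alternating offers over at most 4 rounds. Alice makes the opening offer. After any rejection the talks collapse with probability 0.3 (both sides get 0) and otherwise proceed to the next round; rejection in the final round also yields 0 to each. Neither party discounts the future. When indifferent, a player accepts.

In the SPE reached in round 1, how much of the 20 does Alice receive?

8.94

Round 4 (Bob proposes): rejection yields 0 for Alice; Bob offers 0 and keeps 20.
Round 3 (Alice proposes): rejecting gives Bob an expected 0.7 × 20 = 14. Alice offers 14 and keeps 20 − 14 = 6.
Round 2 (Bob proposes): rejecting gives Alice an expected 0.7 × 6 = 4.2; Bob offers that and keeps 15.8.
Round 1 (Alice proposes): rejecting gives Bob an expected 0.7 × 15.8 = 11.06; Alice offers that and keeps 8.94.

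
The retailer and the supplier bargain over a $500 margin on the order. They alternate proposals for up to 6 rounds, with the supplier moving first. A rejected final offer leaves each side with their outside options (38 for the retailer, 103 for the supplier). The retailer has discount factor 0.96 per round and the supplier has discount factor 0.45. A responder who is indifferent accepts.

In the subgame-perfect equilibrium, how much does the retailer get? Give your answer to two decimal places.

449.17

Round 6 (the retailer proposes): the supplier gets 103 if talks fail, so the retailer offers 103 and keeps 397.
Round 5 (the supplier proposes): the retailer can get 397 next round, worth 0.96 × 397 = 381.12 now; the supplier offers that and keeps 118.88.
Round 4 (the retailer proposes): the supplier can get 118.88 next round, worth 0.45 × 118.88 = 53.496 now; the retailer offers that and keeps 446.504.
Round 3 (the supplier proposes): the retailer can get 446.504 next round, worth 0.96 × 446.504 = 428.64384 now, so the supplier offers 428.64384, keeping 71.35616.
Round 2 (the retailer proposes): the supplier can get 71.35616 next round, worth 0.45 × 71.35616 = 32.110272 now, so the retailer offers 32.110272, keeping 467.889728.
Round 1 (the supplier proposes): the retailer can get 467.889728 next round, worth 0.96 × 467.889728 = 449.17413888 now. The supplier offers 449.17413888 and keeps 500 − 449.17413888 = 50.82586112.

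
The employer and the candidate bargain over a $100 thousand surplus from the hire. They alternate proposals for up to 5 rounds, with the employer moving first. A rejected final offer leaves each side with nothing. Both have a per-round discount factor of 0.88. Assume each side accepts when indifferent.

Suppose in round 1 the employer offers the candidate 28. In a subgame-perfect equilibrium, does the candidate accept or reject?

Accept

Work out the candidate's continuation value if the offer is rejected.
Round 5 (the employer proposes): rejection yields 0 for the candidate; the employer offers 0 and keeps 100.
Round 4 (the candidate proposes): the employer can get 100 next round, worth 0.88 × 100 = 88 now; the candidate offers that and keeps 12.
Round 3 (the employer proposes): the candidate can get 12 next round, worth 0.88 × 12 = 10.56 now; the employer offers that and keeps 89.44.
Round 2 (the candidate proposes): the employer can get 89.44 next round, worth 0.88 × 89.44 = 78.7072 now; the candidate offers that and keeps 21.2928.
So by rejecting in round 1, the candidate gets 21.2928 next round, worth 0.88 × 21.2928 = 18.737664 now.
Offer 28 ≥ 18.737664, so the candidate accepts.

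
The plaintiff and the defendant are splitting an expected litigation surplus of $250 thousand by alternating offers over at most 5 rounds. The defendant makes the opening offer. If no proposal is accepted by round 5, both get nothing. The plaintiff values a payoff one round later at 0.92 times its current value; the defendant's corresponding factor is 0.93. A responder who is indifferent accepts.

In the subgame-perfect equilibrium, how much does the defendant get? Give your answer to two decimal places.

Work backward from the last round.
Round 5 (the defendant proposes): rejection yields 0 for the plaintiff; the defendant offers 0 and keeps 250.
Round 4 (the plaintiff proposes): the defendant can get 250 next round, worth 0.93 × 250 = 232.5 now. The plaintiff offers 232.5 and keeps 250 − 232.5 = 17.5.
Round 3 (the defendant proposes): the plaintiff can get 17.5 next round, worth 0.92 × 17.5 = 16.1 now. The defendant offers 16.1 and keeps 250 − 16.1 = 233.9.
Round 2 (the plaintiff proposes): the defendant can get 233.9 next round, worth 0.93 × 233.9 = 217.527 now. The plaintiff offers 217.527 and keeps 250 − 217.527 = 32.473.
Round 1 (the defendant proposes): the plaintiff can get 32.473 next round, worth 0.92 × 32.473 = 29.87516 now. The defendant offers 29.87516 and keeps 250 − 29.87516 = 220.12484.

220.12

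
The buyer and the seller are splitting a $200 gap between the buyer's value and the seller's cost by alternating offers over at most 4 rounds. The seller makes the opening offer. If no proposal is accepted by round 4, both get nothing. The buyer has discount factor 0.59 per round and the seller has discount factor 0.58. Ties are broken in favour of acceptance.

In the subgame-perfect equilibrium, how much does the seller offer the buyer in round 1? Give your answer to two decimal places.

By backward induction:
Round 4 (the buyer proposes): the seller will accept anything ≥ 0, so the buyer offers 0 and keeps 200.
Round 3 (the seller proposes): the buyer can get 200 next round, worth 0.59 × 200 = 118 now. The seller offers 118 and keeps 200 − 118 = 82.
Round 2 (the buyer proposes): the seller can get 82 next round, worth 0.58 × 82 = 47.56 now. The buyer offers 47.56 and keeps 200 − 47.56 = 152.44.
Round 1 (the seller proposes): the buyer can get 152.44 next round, worth 0.59 × 152.44 = 89.9396 now; the seller offers that and keeps 110.0604.

89.94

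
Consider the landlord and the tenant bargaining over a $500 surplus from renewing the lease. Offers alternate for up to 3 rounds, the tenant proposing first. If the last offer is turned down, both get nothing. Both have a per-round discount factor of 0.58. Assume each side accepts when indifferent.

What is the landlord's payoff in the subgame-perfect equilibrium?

121.8

Round 3 (the tenant proposes): the landlord will accept anything ≥ 0, so the tenant offers 0 and keeps 500.
Round 2 (the landlord proposes): the tenant can get 500 next round, worth 0.58 × 500 = 290 now, so the landlord offers 290, keeping 210.
Round 1 (the tenant proposes): the landlord can get 210 next round, worth 0.58 × 210 = 121.8 now. The tenant offers 121.8 and keeps 500 − 121.8 = 378.2.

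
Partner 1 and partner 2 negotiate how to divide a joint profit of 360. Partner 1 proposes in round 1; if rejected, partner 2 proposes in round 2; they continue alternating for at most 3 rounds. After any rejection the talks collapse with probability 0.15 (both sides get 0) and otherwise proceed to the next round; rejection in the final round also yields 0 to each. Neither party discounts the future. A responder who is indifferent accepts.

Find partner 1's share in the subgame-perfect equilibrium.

By backward induction:
Round 3 (partner 1 proposes): partner 2 will accept anything ≥ 0, so partner 1 offers 0 and keeps 360.
Round 2 (partner 2 proposes): rejecting gives partner 1 an expected 0.85 × 360 = 306, so partner 2 offers 306, keeping 54.
Round 1 (partner 1 proposes): rejecting gives partner 2 an expected 0.85 × 54 = 45.9. Partner 1 offers 45.9 and keeps 360 − 45.9 = 314.1.

314.1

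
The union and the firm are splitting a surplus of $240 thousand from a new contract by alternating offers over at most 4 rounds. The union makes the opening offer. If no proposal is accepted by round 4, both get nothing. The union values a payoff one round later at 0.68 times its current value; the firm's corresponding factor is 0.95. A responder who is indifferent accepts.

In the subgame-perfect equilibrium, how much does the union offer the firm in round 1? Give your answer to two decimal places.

220.25

Round 4 (the firm proposes): the union will accept anything ≥ 0, so the firm offers 0 and keeps 240.
Round 3 (the union proposes): the firm can get 240 next round, worth 0.95 × 240 = 228 now. The union offers 228 and keeps 240 − 228 = 12.
Round 2 (the firm proposes): the union can get 12 next round, worth 0.68 × 12 = 8.16 now, so the firm offers 8.16, keeping 231.84.
Round 1 (the union proposes): the firm can get 231.84 next round, worth 0.95 × 231.84 = 220.248 now. The union offers 220.248 and keeps 240 − 220.248 = 19.752.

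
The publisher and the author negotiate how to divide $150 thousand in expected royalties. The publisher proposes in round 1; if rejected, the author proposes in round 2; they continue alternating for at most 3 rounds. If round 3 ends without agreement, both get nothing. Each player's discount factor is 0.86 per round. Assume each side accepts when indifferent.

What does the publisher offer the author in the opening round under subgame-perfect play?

By backward induction:
Round 3 (the publisher proposes): rejection yields 0 for the author; the publisher offers 0 and keeps 150.
Round 2 (the author proposes): the publisher can get 150 next round, worth 0.86 × 150 = 129 now. The author offers 129 and keeps 150 − 129 = 21.
Round 1 (the publisher proposes): the author can get 21 next round, worth 0.86 × 21 = 18.06 now. The publisher offers 18.06 and keeps 150 − 18.06 = 131.94.

18.06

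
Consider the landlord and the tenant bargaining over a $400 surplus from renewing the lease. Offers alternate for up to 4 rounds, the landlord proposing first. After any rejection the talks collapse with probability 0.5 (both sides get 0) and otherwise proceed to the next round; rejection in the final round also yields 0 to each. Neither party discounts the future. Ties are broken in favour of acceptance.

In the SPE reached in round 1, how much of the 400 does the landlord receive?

By backward induction:
Round 4 (the tenant proposes): the landlord will accept anything ≥ 0, so the tenant offers 0 and keeps 400.
Round 3 (the landlord proposes): rejecting gives the tenant an expected 0.5 × 400 = 200; the landlord offers that and keeps 200.
Round 2 (the tenant proposes): rejecting gives the landlord an expected 0.5 × 200 = 100, so the tenant offers 100, keeping 300.
Round 1 (the landlord proposes): rejecting gives the tenant an expected 0.5 × 300 = 150. The landlord offers 150 and keeps 400 − 150 = 250.

250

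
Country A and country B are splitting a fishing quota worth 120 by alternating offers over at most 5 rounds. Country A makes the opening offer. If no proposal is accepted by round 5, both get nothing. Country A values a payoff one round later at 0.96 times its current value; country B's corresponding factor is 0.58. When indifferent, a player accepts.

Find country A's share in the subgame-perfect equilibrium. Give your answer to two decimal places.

Round 5 (country A proposes): country B will accept anything ≥ 0, so country A offers 0 and keeps 120.
Round 4 (country B proposes): country A can get 120 next round, worth 0.96 × 120 = 115.2 now, so country B offers 115.2, keeping 4.8.
Round 3 (country A proposes): country B can get 4.8 next round, worth 0.58 × 4.8 = 2.784 now. Country A offers 2.784 and keeps 120 − 2.784 = 117.216.
Round 2 (country B proposes): country A can get 117.216 next round, worth 0.96 × 117.216 = 112.52736 now, so country B offers 112.52736, keeping 7.47264.
Round 1 (country A proposes): country B can get 7.47264 next round, worth 0.58 × 7.47264 = 4.3341312 now; country A offers that and keeps 115.6658688.

115.67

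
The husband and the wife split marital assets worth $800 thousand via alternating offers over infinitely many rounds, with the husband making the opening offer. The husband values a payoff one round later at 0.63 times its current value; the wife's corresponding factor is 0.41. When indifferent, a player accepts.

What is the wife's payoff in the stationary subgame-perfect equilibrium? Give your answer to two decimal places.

163.62

In a stationary SPE each proposer offers the other exactly their discounted continuation value.
If the husband keeps x when proposing and the wife keeps y when proposing, then x = 800 − 0.41y and y = 800 − 0.63x.
Solving: x = 800(1 − 0.41) / (1 − 0.63·0.41) = 472 / 0.7417 ≈ 636.3759.
The wife gets 800 − 636.3759 ≈ 163.6241.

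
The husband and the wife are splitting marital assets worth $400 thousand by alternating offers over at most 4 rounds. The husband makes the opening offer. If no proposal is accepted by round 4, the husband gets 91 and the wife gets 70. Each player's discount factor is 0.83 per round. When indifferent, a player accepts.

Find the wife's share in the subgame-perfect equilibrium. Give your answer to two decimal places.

233.12

Round 4 (the wife proposes): the husband gets 91 if talks fail, so the wife offers 91 and keeps 309.
Round 3 (the husband proposes): the wife can get 309 next round, worth 0.83 × 309 = 256.47 now, so the husband offers 256.47, keeping 143.53.
Round 2 (the wife proposes): the husband can get 143.53 next round, worth 0.83 × 143.53 = 119.1299 now, so the wife offers 119.1299, keeping 280.8701.
Round 1 (the husband proposes): the wife can get 280.8701 next round, worth 0.83 × 280.8701 = 233.122183 now; the husband offers that and keeps 166.877817.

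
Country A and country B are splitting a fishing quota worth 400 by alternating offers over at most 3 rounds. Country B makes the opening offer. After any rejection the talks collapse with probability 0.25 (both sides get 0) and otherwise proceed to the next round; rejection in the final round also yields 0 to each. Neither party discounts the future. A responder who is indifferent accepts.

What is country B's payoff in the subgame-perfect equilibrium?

325

Round 3 (country B proposes): rejection yields 0 for country A; country B offers 0 and keeps 400.
Round 2 (country A proposes): rejecting gives country B an expected 0.75 × 400 = 300; country A offers that and keeps 100.
Round 1 (country B proposes): rejecting gives country A an expected 0.75 × 100 = 75. Country B offers 75 and keeps 400 − 75 = 325.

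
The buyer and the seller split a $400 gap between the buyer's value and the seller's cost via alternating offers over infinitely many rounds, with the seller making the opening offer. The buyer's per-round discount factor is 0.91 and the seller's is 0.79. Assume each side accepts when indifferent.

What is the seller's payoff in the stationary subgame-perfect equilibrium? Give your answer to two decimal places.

128.07

When the seller proposes, the buyer accepts any offer worth at least 0.91 times what the buyer would get by proposing next round; and vice versa.
This gives x = 400 − 0.91y and y = 400 − 0.79x, where x and y are each side's share when it proposes.
Hence (1 − 0.91·0.79)x = 400(1 − 0.91), i.e. 0.2811·x = 36.
x ≈ 128.0683; the buyer's share is 400 − x ≈ 271.9317.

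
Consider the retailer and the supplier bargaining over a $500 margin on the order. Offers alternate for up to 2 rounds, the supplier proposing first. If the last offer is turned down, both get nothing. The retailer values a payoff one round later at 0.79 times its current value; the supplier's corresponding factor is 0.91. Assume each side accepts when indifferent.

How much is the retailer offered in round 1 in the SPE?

Round 2 (the retailer proposes): rejection yields 0 for the supplier; the retailer offers 0 and keeps 500.
Round 1 (the supplier proposes): the retailer can get 500 next round, worth 0.79 × 500 = 395 now; the supplier offers that and keeps 105.

395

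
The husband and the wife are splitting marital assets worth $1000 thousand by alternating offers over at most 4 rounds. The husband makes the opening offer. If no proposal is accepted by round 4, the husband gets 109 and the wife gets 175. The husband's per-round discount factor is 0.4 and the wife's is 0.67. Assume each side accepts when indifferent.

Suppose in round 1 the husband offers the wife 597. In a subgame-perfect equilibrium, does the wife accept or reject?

Work out the wife's continuation value if the offer is rejected.
Round 4 (the wife proposes): the husband gets 109 if talks fail, so the wife offers 109 and keeps 891.
Round 3 (the husband proposes): the wife can get 891 next round, worth 0.67 × 891 = 596.97 now; the husband offers that and keeps 403.03.
Round 2 (the wife proposes): the husband can get 403.03 next round, worth 0.4 × 403.03 = 161.212 now, so the wife offers 161.212, keeping 838.788.
So by rejecting in round 1, the wife gets 838.788 next round, worth 0.67 × 838.788 = 561.98796 now.
Offer 597 ≥ 561.98796, so the wife accepts.

Accept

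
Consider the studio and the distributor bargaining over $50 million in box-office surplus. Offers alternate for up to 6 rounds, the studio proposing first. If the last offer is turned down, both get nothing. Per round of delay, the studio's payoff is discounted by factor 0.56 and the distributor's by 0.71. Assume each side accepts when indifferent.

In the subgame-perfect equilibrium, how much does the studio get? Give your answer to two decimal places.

Work backward from the last round.
Round 6 (the distributor proposes): the studio will accept anything ≥ 0, so the distributor offers 0 and keeps 50.
Round 5 (the studio proposes): the distributor can get 50 next round, worth 0.71 × 50 = 35.5 now; the studio offers that and keeps 14.5.
Round 4 (the distributor proposes): the studio can get 14.5 next round, worth 0.56 × 14.5 = 8.12 now; the distributor offers that and keeps 41.88.
Round 3 (the studio proposes): the distributor can get 41.88 next round, worth 0.71 × 41.88 = 29.7348 now; the studio offers that and keeps 20.2652.
Round 2 (the distributor proposes): the studio can get 20.2652 next round, worth 0.56 × 20.2652 = 11.348512 now; the distributor offers that and keeps 38.651488.
Round 1 (the studio proposes): the distributor can get 38.651488 next round, worth 0.71 × 38.651488 = 27.44255648 now; the studio offers that and keeps 22.55744352.

22.56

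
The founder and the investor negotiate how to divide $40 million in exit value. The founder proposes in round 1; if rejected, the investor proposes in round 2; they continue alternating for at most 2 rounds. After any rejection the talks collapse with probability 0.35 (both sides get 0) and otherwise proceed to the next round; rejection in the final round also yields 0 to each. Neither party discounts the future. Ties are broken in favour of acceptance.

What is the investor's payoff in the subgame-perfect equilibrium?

Round 2 (the investor proposes): the founder will accept anything ≥ 0, so the investor offers 0 and keeps 40.
Round 1 (the founder proposes): rejecting gives the investor an expected 0.65 × 40 = 26. The founder offers 26 and keeps 40 − 26 = 14.

26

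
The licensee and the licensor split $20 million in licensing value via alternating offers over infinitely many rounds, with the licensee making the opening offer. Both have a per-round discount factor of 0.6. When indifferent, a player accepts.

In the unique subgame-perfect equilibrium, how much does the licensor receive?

7.5

Let x be the licensee's share when the licensee proposes and y be the licensor's share when the licensor proposes.
The licensor accepts iff offered ≥ 0.6·y, so x = 20 − 0.6y. Symmetrically y = 20 − 0.6x.
Substituting: x = 20 − 0.6(20 − 0.6x), giving x(1 − 0.6·0.6) = 20(1 − 0.6).
So x = 20 × 0.4 / 0.64 = 12.5, and the licensor receives 20 − x = 7.5.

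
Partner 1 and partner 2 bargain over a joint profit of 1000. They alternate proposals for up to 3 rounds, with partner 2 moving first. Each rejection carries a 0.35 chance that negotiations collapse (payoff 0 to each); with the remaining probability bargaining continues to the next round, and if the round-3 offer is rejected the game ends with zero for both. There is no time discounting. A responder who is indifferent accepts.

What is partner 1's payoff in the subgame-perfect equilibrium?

227.5

Round 3 (partner 2 proposes): partner 1 will accept anything ≥ 0, so partner 2 offers 0 and keeps 1000.
Round 2 (partner 1 proposes): rejecting gives partner 2 an expected 0.65 × 1000 = 650, so partner 1 offers 650, keeping 350.
Round 1 (partner 2 proposes): rejecting gives partner 1 an expected 0.65 × 350 = 227.5. Partner 2 offers 227.5 and keeps 1000 − 227.5 = 772.5.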